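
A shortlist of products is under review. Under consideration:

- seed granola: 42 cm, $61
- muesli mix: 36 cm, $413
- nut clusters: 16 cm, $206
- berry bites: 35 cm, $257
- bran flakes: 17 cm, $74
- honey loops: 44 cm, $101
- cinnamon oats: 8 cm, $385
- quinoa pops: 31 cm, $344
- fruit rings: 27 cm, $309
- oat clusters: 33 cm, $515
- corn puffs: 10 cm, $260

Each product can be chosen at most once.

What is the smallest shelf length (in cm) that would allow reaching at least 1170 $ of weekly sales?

65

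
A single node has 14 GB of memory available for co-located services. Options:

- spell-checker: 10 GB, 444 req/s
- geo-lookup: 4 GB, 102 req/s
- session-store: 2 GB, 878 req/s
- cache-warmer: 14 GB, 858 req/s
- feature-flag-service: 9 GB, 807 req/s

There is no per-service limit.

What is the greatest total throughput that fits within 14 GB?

6146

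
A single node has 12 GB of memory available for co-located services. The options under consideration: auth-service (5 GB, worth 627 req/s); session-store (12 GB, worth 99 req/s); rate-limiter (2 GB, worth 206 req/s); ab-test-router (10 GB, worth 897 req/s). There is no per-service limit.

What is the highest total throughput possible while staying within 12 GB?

1460

Taking 2×auth-service + rate-limiter: 12 GB used, 1460 in throughput.
Nothing else within 12 GB beats 1460.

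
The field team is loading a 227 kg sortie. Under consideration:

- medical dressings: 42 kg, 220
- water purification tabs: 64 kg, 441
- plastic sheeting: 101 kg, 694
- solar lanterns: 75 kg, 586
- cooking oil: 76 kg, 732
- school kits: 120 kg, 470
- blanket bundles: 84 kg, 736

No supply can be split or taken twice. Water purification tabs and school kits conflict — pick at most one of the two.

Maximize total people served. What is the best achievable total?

Ranking by ratio (people served/kg): cooking oil 9.63, blanket bundles 8.76, solar lanterns 7.81.
The ratio ordering already packs tightly: water purification tabs + cooking oil + blanket bundles, 224 kg, 1909.
Next best is water purification tabs + solar lanterns + blanket bundles at 1763 (223 kg) — short by 146.

1909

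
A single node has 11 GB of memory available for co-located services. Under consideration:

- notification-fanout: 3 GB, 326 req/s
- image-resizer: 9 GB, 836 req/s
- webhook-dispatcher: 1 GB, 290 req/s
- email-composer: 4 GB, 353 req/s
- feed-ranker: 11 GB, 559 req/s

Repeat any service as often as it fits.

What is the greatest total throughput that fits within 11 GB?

The ratio ordering already packs tightly: 11×webhook-dispatcher, 11 GB, 3190.
Nothing else within 11 GB beats 3190.

3190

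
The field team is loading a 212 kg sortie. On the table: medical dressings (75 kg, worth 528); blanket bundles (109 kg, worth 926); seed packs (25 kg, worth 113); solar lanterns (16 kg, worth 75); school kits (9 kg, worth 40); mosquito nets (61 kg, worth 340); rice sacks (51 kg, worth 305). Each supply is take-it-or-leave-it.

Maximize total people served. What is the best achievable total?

1569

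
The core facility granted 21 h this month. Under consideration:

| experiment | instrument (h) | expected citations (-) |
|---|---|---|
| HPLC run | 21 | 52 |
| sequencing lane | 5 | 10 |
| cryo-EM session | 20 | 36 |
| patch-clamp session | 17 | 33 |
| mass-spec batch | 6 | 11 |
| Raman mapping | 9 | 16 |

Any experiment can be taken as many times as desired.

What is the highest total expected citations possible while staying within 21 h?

52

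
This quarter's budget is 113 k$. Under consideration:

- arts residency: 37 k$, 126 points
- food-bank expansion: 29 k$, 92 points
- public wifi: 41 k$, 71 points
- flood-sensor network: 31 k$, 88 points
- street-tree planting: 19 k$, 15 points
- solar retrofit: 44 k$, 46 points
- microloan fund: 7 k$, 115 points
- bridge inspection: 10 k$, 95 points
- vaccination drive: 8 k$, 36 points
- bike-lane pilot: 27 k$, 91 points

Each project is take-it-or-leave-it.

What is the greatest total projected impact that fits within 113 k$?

519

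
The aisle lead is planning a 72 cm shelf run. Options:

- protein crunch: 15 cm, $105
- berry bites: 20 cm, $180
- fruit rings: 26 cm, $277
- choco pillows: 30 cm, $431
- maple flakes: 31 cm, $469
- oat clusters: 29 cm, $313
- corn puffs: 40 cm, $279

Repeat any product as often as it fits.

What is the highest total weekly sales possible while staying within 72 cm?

Taking 2×maple flakes: 62 cm used, 938 in weekly sales.

938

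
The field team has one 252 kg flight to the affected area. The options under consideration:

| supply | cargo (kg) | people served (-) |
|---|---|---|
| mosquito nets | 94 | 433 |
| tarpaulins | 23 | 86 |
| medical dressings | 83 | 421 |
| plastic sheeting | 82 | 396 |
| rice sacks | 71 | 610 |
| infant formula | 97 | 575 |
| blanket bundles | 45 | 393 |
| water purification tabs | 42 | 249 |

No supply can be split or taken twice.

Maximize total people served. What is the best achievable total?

1685

Ranking by ratio (people served/kg): blanket bundles 8.73, rice sacks 8.59, water purification tabs 5.93.
Taking the top-ratio supplies first gives medical dressings + rice sacks + blanket bundles + water purification tabs for 1673 (241 kg).
Dropping medical dressings frees 83 kg; slotting in mosquito nets (94 kg) lifts the total to 1685 at 252 kg.
Runner-up medical dressings + rice sacks + blanket bundles + water purification tabs tops out at 1673.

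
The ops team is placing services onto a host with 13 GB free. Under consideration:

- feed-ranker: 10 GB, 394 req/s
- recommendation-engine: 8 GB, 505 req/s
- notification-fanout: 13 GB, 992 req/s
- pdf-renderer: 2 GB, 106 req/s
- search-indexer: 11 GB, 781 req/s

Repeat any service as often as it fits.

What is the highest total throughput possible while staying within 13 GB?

Notification-fanout uses 13 of the 13 GB and totals 992.
Every other selection either busts 13 GB or fails to beat 992.

992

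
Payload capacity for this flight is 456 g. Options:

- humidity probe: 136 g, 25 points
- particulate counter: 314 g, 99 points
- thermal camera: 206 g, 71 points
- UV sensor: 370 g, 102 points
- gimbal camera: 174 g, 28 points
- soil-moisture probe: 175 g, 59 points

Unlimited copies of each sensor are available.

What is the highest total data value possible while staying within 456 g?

142

Taking 2×thermal camera: 412 g used, 142 in data value.
No other feasible combination exceeds 142.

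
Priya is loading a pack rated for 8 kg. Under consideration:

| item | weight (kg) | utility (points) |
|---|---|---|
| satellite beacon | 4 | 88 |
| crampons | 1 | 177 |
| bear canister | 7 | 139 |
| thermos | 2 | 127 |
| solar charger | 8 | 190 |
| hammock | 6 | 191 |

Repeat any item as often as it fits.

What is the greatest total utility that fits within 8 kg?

1416

Ranking by ratio (utility/kg): crampons 177.00, thermos 63.50, hammock 31.83.
Taking 8×crampons: 8 kg used, 1416 in utility.
No other feasible combination exceeds 1416.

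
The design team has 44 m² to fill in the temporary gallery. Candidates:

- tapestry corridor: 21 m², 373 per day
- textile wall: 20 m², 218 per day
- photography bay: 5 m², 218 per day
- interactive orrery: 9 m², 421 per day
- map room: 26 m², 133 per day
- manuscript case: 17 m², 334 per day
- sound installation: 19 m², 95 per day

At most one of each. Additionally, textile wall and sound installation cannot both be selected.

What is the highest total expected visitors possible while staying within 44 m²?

By expected visitors per m²: interactive orrery 46.78, photography bay 43.60, manuscript case 19.65 lead.
A density-first pass picks photography bay + interactive orrery + manuscript case — 973 at 31 m².
Replace manuscript case with tapestry corridor: the trade gains 39 net, giving 1012 at 35 m².

1012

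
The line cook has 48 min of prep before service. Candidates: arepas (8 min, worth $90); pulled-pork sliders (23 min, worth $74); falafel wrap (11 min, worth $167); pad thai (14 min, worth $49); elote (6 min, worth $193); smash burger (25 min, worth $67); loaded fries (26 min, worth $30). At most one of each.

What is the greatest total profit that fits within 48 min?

524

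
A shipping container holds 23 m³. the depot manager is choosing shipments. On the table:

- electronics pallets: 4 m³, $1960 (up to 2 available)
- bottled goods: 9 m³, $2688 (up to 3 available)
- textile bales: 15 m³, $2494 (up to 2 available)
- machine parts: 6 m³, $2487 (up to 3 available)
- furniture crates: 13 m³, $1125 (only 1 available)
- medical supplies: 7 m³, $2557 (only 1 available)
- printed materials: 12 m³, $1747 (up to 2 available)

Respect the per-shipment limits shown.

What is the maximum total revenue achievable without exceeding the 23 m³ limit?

9491

Ranking by ratio (revenue/m³): electronics pallets 490.00, machine parts 414.50, medical supplies 365.29.
The ratio heuristic lands on 2×electronics pallets + 2×machine parts (8894) but leaves 3 m³ idle.
Dropping electronics pallets frees 4 m³; slotting in medical supplies (7 m³) lifts the total to 9491 at 23 m³.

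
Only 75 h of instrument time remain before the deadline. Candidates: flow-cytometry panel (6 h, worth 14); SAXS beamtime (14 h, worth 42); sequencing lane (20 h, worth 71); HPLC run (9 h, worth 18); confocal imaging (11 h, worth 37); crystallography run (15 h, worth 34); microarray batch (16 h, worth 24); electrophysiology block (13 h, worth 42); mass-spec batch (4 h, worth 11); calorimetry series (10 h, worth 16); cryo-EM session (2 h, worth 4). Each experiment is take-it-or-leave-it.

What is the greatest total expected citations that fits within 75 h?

230

Greedy by ratio would take flow-cytometry panel + SAXS beamtime + sequencing lane + confocal imaging + electrophysiology block + mass-spec batch + cryo-EM session: 70 h used, total 221.
The 10 h tied up in flow-cytometry panel and mass-spec batch is better spent on crystallography run — total rises to 230 (75 h).
An exhaustive check of the 2048 subsets confirms 230.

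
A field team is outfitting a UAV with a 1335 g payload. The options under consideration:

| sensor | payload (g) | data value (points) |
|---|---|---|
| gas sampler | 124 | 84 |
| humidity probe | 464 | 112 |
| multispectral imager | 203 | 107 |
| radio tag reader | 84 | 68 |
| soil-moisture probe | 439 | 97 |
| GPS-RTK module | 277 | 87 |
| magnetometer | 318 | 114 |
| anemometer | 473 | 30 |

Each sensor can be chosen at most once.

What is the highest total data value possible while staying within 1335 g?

485

By data value per g: radio tag reader 0.81, gas sampler 0.68, multispectral imager 0.53, magnetometer 0.36 lead.
The ratio heuristic lands on gas sampler + multispectral imager + radio tag reader + GPS-RTK module + magnetometer (460) but leaves 329 g idle.
The 277 g tied up in GPS-RTK module is better spent on humidity probe — total rises to 485 (1193 g).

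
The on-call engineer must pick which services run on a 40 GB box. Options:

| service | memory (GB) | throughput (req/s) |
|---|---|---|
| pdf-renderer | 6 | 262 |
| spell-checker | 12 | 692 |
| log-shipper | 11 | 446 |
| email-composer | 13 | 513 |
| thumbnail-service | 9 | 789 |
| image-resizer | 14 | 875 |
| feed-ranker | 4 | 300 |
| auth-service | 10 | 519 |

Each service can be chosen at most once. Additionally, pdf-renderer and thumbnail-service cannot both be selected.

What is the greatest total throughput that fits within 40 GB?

2656

The ratio ordering already packs tightly: spell-checker + thumbnail-service + image-resizer + feed-ranker, 39 GB, 2656.
The spare 1 GB is too small for any remaining service, and no feasible exchange beats 2656.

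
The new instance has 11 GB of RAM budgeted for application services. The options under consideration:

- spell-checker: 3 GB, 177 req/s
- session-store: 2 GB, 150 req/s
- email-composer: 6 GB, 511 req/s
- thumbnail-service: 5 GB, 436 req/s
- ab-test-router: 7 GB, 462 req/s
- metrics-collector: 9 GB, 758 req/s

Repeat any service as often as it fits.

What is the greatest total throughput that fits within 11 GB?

947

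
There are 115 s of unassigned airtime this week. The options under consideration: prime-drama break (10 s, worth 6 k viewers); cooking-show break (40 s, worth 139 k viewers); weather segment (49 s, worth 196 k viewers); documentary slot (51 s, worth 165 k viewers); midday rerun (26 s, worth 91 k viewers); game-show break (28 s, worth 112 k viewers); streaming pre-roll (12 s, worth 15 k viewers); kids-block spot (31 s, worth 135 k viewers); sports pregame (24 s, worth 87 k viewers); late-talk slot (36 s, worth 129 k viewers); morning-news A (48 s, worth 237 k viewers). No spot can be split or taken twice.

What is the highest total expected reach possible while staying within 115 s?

501

A density-first pass picks game-show break + kids-block spot + morning-news A — 484 at 107 s.
Dropping game-show break frees 28 s; slotting in late-talk slot (36 s) lifts the total to 501 at 115 s.
Every other selection either busts 115 s or fails to beat 501.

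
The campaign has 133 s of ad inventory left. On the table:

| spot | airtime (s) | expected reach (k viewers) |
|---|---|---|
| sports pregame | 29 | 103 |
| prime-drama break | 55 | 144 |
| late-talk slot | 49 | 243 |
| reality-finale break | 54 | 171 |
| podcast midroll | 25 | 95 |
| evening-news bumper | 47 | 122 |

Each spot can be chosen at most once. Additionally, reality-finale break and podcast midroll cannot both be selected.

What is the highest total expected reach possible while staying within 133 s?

A density-first pass picks sports pregame + late-talk slot + podcast midroll — 441 at 103 s.
Dropping podcast midroll frees 25 s; slotting in reality-finale break (54 s) lifts the total to 517 at 132 s.
An exhaustive check of the 64 subsets confirms 517.

517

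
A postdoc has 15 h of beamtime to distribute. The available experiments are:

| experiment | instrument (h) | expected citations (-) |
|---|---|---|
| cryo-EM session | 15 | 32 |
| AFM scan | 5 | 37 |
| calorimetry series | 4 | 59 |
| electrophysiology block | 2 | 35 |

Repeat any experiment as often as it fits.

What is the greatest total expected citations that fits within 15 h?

Best packing: 7×electrophysiology block — 14 h, 245 total.
That's the maximum — no swap from here does better than 245.

245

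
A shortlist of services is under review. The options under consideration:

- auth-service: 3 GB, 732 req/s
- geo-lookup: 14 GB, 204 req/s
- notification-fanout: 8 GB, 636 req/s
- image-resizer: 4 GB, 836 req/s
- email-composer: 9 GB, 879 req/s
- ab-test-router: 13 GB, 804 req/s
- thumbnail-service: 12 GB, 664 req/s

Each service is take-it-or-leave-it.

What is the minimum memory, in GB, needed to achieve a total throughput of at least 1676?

13

Look for the lowest-memory combination reaching 1676.
Taking image-resizer + email-composer gives 1715 (≥ 1676) for 13 GB.
No combination under 13 GB hits 1676.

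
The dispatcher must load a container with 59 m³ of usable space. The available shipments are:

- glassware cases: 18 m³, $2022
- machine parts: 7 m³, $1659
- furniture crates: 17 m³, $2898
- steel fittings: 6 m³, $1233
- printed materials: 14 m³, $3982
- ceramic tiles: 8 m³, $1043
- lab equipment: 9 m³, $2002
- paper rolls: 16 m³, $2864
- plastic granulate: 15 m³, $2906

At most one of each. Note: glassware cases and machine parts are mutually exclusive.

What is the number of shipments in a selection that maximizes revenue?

6

Best achievable revenue is 12825.
machine parts + steel fittings + printed materials + ceramic tiles + lab equipment + plastic granulate hits 12825 at 59 m³.
Any selection reaching 12825 contains exactly 6 shipments.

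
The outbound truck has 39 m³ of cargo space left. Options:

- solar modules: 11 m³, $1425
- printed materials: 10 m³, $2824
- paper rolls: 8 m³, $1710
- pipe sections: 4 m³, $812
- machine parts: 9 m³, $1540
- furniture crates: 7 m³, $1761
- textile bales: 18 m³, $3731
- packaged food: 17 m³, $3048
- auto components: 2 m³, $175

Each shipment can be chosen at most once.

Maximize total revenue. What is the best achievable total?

Filling by ratio: printed materials + paper rolls + pipe sections + machine parts + furniture crates for 8647, with 1 m³ left unused.
The 17 m³ tied up in paper rolls and machine parts is better spent on textile bales — total rises to 9128 (39 m³).
Runner-up printed materials + paper rolls + pipe sections + machine parts + furniture crates tops out at 8647.

9128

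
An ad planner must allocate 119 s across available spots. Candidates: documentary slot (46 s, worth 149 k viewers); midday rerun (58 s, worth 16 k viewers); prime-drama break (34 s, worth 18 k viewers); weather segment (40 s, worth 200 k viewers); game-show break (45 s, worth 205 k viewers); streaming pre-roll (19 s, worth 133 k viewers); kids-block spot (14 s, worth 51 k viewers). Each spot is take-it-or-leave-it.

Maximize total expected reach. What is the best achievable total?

By expected reach per s: streaming pre-roll 7.00, weather segment 5.00, game-show break 4.56, kids-block spot 3.64 lead.
The ratio ordering already packs tightly: weather segment + game-show break + streaming pre-roll + kids-block spot, 118 s, 589.

589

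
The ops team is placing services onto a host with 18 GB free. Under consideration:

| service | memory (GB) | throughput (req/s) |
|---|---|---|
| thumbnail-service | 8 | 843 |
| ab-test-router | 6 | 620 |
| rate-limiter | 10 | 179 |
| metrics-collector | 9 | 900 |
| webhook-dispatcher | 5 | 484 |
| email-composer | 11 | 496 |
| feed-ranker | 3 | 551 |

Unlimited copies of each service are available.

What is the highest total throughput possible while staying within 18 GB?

By throughput per GB: feed-ranker 183.67, thumbnail-service 105.38, ab-test-router 103.33 lead.
6×feed-ranker uses 18 of the 18 GB and totals 3306.
That's the maximum — no swap from here does better than 3306.

3306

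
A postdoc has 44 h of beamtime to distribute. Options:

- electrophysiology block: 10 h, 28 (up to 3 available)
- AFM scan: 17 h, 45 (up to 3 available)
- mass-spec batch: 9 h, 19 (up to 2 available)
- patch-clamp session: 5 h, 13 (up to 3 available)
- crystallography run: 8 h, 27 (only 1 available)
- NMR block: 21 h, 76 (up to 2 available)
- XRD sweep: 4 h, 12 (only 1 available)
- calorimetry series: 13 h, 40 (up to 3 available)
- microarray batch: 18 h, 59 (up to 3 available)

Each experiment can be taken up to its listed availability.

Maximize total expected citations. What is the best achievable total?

152

Density check — NMR block 3.62, crystallography run 3.38, microarray batch 3.28 are the best per h.
The ratio ordering already packs tightly: 2×NMR block, 42 h, 152.
No other feasible combination exceeds 152.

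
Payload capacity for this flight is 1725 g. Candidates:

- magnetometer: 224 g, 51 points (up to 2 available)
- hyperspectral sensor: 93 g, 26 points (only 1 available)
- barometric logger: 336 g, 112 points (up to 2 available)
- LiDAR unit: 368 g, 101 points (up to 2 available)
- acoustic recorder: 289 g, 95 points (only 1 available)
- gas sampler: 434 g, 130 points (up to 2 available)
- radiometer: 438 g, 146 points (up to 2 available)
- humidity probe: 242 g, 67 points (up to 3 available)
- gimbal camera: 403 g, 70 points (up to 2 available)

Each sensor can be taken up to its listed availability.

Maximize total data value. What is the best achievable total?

550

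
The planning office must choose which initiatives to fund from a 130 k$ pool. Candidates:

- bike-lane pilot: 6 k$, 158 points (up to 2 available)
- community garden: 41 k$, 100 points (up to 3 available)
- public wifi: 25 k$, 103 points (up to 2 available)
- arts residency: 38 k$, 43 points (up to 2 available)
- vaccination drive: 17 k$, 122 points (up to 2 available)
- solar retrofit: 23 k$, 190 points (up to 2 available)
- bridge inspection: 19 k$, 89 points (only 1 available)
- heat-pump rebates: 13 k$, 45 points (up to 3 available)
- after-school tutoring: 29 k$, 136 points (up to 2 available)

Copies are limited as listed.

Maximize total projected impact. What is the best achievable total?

Taking the top-ratio projects first gives 2×bike-lane pilot + 2×vaccination drive + 2×solar retrofit + after-school tutoring for 1076 (121 k$).
The 29 k$ tied up in after-school tutoring is better spent on public wifi + heat-pump rebates — total rises to 1088 (130 k$).

1088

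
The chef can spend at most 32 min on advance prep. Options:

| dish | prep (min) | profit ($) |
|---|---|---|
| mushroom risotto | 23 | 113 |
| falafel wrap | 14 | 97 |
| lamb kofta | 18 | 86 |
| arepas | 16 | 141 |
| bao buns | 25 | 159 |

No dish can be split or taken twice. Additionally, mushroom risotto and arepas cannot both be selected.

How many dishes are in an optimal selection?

Optimal total is 238.
One optimal bundle: falafel wrap + arepas (30 min).
Any selection reaching 238 contains exactly 2 dishes.

2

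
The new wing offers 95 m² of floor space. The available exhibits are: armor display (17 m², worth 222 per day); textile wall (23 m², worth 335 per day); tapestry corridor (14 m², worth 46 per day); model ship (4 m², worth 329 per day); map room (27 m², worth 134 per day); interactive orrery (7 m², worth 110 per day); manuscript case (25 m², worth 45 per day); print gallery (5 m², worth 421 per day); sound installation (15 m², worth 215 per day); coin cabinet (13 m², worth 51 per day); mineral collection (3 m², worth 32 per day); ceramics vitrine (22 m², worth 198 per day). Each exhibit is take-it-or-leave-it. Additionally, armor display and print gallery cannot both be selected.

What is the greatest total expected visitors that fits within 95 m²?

1691

Textile wall + model ship + interactive orrery + print gallery + sound installation + coin cabinet + mineral collection + ceramics vitrine uses 92 of the 95 m² and totals 1691.
Runner-up textile wall + tapestry corridor + model ship + interactive orrery + print gallery + sound installation + mineral collection + ceramics vitrine tops out at 1686.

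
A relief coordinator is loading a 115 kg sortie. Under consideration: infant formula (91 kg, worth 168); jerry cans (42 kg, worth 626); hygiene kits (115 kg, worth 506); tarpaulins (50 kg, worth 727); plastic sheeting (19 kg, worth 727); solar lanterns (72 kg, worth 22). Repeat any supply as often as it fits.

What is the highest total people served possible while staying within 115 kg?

4362

Best packing: 6×plastic sheeting — 114 kg, 4362 total.
The spare 1 kg is too small for any remaining supply, and no exchange beats 4362.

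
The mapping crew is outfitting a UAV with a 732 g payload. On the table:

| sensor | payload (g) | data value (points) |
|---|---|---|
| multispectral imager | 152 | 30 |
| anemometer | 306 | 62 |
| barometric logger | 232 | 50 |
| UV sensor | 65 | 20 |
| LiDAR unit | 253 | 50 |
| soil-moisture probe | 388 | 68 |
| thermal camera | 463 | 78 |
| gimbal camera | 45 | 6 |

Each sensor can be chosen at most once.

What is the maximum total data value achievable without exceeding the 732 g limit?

Filling by ratio: anemometer + barometric logger + UV sensor + gimbal camera for 138, with 84 g left unused.
Replace anemometer and gimbal camera with multispectral imager + LiDAR unit: the trade gains 12 net, giving 150 at 702 g.
Next best is barometric logger + UV sensor + soil-moisture probe + gimbal camera at 144 (730 g) — short by 6.

150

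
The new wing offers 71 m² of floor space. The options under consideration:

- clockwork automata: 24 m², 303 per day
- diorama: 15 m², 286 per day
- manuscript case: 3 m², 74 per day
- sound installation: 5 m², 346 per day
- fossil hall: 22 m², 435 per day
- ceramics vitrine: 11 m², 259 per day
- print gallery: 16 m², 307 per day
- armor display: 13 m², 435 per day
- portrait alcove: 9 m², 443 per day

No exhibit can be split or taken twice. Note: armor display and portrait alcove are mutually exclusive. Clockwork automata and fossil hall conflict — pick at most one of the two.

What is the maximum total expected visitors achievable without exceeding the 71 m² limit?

1891

Best packing: diorama + manuscript case + sound installation + fossil hall + print gallery + portrait alcove — 70 m², 1891 total.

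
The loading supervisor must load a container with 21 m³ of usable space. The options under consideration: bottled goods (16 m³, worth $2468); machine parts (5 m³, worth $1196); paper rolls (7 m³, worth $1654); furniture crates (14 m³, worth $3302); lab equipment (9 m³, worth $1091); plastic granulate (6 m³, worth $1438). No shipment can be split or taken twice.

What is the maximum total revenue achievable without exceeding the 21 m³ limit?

A density-first pass picks machine parts + paper rolls + plastic granulate — 4288 at 18 m³.
Replace machine parts and plastic granulate with furniture crates: the trade gains 668 net, giving 4956 at 21 m³.

4956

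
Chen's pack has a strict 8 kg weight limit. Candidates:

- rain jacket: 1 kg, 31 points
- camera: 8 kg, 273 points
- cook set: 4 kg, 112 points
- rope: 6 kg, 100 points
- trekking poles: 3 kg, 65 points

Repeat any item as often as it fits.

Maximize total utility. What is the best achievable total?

273

Density check — camera 34.12, rain jacket 31.00, cook set 28.00 are the best per kg.
Best packing: camera — 8 kg, 273 total.
That's the maximum — no swap from here does better than 273.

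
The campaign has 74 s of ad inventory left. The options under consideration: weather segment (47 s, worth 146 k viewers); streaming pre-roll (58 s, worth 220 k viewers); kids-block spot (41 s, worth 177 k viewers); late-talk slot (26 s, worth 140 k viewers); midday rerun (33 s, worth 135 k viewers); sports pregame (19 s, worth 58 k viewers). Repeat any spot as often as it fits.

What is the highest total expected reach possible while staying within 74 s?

Best packing: 2×late-talk slot + sports pregame — 71 s, 338 total.
Nothing else within 74 s beats 338.

338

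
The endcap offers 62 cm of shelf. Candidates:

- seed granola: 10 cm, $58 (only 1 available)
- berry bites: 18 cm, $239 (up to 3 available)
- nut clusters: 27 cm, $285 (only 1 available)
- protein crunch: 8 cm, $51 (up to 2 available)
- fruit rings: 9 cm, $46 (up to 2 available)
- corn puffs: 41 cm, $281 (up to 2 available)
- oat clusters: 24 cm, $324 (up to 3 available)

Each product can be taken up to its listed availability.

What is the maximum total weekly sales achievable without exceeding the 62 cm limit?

802

Filling by ratio: protein crunch + 2×oat clusters for 699, with 6 cm left unused.
The 32 cm tied up in protein crunch and oat clusters is better spent on 2×berry bites — total rises to 802 (60 cm).
Nothing else within 62 cm beats 802.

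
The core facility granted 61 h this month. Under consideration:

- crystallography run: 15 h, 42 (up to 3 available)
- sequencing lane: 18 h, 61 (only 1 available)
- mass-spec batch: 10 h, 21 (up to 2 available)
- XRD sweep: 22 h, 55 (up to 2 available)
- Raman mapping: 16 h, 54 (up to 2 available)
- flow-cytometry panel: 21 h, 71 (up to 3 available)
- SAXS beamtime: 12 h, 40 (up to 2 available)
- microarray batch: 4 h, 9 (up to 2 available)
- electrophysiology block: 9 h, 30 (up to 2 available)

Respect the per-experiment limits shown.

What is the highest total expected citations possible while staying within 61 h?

205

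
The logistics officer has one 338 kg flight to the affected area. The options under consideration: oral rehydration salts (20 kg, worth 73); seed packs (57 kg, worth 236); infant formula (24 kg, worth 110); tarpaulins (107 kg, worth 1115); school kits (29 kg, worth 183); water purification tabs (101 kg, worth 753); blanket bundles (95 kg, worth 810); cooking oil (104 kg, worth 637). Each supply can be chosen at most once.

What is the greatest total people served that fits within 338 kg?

Taking tarpaulins + school kits + water purification tabs + blanket bundles: 332 kg used, 2861 in people served.

2861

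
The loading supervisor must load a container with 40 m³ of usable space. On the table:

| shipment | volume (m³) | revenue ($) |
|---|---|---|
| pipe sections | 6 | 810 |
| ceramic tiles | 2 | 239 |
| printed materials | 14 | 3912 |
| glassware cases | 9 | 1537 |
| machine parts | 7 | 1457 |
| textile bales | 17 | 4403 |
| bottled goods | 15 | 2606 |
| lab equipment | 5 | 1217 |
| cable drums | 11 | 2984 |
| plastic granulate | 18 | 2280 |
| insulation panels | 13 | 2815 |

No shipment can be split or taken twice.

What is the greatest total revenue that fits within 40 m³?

10061

Filling by ratio: ceramic tiles + printed materials + machine parts + lab equipment + cable drums for 9809, with 1 m³ left unused.
Dropping ceramic tiles and printed materials frees 16 m³; slotting in textile bales (17 m³) lifts the total to 10061 at 40 m³.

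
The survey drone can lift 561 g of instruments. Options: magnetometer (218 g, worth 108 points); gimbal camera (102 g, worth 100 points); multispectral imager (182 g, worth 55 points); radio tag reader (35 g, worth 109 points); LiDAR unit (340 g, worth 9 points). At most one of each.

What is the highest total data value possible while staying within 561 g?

Taking magnetometer + gimbal camera + multispectral imager + radio tag reader: 537 g used, 372 in data value.

372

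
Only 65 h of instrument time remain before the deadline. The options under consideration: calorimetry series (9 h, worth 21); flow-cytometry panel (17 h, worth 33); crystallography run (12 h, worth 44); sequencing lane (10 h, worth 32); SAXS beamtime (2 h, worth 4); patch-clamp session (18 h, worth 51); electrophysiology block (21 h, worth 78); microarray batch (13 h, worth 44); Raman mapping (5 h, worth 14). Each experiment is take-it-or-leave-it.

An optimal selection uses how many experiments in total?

Optimal total is 219.
calorimetry series + crystallography run + sequencing lane + electrophysiology block + microarray batch hits 219 at 65 h.
Any selection reaching 219 contains exactly 5 experiments.

5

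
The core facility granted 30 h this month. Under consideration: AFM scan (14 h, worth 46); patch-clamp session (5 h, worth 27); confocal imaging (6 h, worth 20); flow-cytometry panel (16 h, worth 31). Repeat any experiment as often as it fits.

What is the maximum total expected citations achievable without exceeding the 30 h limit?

162

Taking 6×patch-clamp session: 30 h used, 162 in expected citations.
That's the maximum — no swap from here does better than 162.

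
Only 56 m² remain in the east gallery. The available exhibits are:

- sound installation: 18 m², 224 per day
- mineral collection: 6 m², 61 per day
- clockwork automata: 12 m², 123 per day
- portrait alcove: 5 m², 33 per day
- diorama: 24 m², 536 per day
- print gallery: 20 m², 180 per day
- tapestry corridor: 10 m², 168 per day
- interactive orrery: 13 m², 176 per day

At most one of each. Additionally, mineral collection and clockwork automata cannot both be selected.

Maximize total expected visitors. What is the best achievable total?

Best packing: mineral collection + diorama + tapestry corridor + interactive orrery — 53 m², 941 total.
Nothing else feasible within 56 m² beats 941.

941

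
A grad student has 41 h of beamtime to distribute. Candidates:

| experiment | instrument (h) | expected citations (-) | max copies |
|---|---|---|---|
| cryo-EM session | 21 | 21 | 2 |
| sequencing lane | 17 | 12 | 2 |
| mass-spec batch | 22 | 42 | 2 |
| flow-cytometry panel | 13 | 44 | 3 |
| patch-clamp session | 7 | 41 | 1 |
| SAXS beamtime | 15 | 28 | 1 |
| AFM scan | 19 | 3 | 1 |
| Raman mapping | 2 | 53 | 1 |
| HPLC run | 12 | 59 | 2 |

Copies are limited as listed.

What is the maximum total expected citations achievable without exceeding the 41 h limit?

The ratio heuristic lands on patch-clamp session + Raman mapping + 2×HPLC run (212) but leaves 8 h idle.
Dropping patch-clamp session frees 7 h; slotting in flow-cytometry panel (13 h) lifts the total to 215 at 39 h.
Nothing else within 41 h beats 215.

215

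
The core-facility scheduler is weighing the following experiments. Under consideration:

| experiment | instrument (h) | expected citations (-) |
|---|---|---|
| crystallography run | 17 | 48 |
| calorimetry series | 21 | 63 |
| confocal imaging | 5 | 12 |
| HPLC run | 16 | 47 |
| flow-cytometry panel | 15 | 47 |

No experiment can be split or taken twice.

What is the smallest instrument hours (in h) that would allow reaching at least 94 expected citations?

31

Need the lightest bundle worth ≥ 94.
Taking HPLC run + flow-cytometry panel gives 94 (≥ 94) for 31 h.
Any bundle with less than 31 h falls short of 94.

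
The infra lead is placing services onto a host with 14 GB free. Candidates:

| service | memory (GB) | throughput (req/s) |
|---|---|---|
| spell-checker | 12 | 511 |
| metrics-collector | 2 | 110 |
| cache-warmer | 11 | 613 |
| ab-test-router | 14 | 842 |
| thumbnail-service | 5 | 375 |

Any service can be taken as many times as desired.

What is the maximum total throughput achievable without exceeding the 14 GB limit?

970

Best packing: 2×metrics-collector + 2×thumbnail-service — 14 GB, 970 total.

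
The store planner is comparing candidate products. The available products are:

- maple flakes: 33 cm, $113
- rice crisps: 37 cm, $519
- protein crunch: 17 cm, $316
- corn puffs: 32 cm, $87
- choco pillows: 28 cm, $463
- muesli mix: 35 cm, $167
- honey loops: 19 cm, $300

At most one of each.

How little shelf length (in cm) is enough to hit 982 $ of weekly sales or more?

64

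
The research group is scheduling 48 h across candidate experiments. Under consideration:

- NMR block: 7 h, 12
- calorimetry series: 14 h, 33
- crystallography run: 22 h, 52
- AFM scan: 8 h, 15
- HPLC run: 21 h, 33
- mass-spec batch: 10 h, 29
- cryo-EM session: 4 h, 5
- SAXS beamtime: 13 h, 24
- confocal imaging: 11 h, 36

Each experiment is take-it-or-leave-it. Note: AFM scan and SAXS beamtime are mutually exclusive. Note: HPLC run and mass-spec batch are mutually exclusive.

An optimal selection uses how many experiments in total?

4

Optimal total is 122.
One optimal bundle: crystallography run + mass-spec batch + cryo-EM session + confocal imaging (47 h).
Any selection reaching 122 contains exactly 4 experiments.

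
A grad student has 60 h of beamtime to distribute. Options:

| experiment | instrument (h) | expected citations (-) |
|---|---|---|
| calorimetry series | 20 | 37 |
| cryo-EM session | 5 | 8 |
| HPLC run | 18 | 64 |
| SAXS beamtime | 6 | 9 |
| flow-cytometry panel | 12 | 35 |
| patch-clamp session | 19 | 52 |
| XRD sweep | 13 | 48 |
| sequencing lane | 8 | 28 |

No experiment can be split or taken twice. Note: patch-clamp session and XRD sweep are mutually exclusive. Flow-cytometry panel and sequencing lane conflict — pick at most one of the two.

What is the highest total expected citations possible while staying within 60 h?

Taking calorimetry series + HPLC run + XRD sweep + sequencing lane: 59 h used, 177 in expected citations.
No other feasible combination exceeds 177.

177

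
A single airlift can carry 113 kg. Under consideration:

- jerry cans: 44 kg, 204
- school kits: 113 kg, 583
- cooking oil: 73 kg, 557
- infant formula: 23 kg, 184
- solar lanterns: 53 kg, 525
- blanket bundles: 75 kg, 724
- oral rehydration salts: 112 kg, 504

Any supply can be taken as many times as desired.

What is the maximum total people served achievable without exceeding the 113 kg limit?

1050

2×solar lanterns uses 106 of the 113 kg and totals 1050.
No other feasible combination exceeds 1050.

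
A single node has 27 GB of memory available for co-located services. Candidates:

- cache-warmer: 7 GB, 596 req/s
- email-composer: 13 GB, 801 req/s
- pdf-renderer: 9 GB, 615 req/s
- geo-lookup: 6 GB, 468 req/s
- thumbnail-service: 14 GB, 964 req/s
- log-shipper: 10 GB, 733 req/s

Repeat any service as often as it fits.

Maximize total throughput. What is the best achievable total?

2256

The ratio ordering already packs tightly: 3×cache-warmer + geo-lookup, 27 GB, 2256.
Nothing else within 27 GB beats 2256.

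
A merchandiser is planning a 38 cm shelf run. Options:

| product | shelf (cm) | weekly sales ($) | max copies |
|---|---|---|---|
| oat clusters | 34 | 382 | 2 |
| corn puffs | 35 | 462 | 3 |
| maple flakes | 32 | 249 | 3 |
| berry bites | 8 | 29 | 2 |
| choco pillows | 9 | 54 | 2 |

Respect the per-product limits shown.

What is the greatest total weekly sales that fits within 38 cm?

By weekly sales per cm: corn puffs 13.20, oat clusters 11.24, maple flakes 7.78, choco pillows 6.00 lead.
Taking corn puffs: 35 cm used, 462 in weekly sales.
That's the maximum — no swap from here does better than 462.

462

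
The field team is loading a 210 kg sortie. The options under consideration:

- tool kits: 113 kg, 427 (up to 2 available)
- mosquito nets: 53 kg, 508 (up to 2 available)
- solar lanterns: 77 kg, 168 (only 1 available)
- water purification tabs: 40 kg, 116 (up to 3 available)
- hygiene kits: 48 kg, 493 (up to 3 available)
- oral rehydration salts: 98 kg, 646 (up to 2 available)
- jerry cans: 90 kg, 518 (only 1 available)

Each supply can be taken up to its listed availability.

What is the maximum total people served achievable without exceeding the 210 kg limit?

2002

Ranking by ratio (people served/kg): hygiene kits 10.27, mosquito nets 9.58, oral rehydration salts 6.59.
Taking the top-ratio supplies first gives mosquito nets + 3×hygiene kits for 1987 (197 kg).
Dropping hygiene kits frees 48 kg; slotting in mosquito nets (53 kg) lifts the total to 2002 at 202 kg.
That's the maximum — no swap from here does better than 2002.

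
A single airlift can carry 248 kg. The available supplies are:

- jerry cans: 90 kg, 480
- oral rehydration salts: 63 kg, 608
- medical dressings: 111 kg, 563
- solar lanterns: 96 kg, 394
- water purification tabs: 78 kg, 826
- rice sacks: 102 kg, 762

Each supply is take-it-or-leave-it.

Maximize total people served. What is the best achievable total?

2196

Taking oral rehydration salts + water purification tabs + rice sacks: 243 kg used, 2196 in people served.
An exhaustive check of the 64 subsets confirms 2196.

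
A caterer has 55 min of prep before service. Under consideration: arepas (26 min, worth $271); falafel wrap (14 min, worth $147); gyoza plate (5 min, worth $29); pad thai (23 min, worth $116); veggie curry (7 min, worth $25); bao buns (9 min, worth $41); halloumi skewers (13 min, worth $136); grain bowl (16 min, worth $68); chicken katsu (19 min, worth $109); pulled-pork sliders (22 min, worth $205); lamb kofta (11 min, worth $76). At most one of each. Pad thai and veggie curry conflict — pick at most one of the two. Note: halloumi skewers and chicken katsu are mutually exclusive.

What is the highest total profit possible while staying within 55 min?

554

Arepas + falafel wrap + halloumi skewers uses 53 of the 55 min and totals 554.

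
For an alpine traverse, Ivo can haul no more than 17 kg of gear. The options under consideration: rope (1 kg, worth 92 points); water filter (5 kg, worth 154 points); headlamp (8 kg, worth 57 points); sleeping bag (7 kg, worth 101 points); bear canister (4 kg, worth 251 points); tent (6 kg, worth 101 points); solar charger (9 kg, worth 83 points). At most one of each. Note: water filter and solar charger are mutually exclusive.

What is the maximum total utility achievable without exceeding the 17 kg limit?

598

Rope + water filter + sleeping bag + bear canister uses 17 of the 17 kg and totals 598.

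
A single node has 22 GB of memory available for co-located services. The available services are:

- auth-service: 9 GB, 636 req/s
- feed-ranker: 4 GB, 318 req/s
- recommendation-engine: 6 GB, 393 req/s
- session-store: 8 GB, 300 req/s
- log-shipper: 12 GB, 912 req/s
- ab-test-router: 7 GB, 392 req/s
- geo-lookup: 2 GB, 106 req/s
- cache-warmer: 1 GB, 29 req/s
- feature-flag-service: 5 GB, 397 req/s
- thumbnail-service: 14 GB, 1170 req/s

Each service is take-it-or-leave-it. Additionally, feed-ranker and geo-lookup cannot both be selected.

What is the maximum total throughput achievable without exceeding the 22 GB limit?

Density check — thumbnail-service 83.57, feed-ranker 79.50, feature-flag-service 79.40 are the best per GB.
Taking geo-lookup + cache-warmer + feature-flag-service + thumbnail-service: 22 GB used, 1702 in throughput.

1702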